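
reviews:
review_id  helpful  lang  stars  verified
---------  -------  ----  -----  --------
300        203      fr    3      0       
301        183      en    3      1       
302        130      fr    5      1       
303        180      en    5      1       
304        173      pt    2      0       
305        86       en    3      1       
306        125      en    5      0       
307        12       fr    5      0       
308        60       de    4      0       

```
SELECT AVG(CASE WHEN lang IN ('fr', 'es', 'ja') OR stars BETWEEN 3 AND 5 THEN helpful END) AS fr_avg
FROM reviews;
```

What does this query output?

review_id=300: ✓ → 203
review_id=301: ✓ → 183
review_id=302: ✓ → 130
review_id=303: ✓ → 180
review_id=304: ✗
review_id=305: ✓ → 86
review_id=306: ✓ → 125
review_id=307: ✓ → 12
review_id=308: ✓ → 60
fr_avg = (203 + 183 + 130 + 180 + 86 + 125 + 12 + 60) / 8 = 122.375

122.375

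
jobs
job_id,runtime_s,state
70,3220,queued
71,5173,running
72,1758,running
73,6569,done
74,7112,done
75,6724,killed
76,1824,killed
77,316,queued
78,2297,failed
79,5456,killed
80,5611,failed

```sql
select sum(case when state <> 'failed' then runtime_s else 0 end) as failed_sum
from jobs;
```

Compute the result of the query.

38152

job_id=70: ✓ → 3220
job_id=71: ✓ → 5173
job_id=72: ✓ → 1758
job_id=73: ✓ → 6569
job_id=74: ✓ → 7112
job_id=75: ✓ → 6724
job_id=76: ✓ → 1824
job_id=77: ✓ → 316
job_id=78: ✗
job_id=79: ✓ → 5456
job_id=80: ✗
failed_sum = 3220 + 5173 + 1758 + 6569 + 7112 + 6724 + 1824 + 316 + 5456 = 38152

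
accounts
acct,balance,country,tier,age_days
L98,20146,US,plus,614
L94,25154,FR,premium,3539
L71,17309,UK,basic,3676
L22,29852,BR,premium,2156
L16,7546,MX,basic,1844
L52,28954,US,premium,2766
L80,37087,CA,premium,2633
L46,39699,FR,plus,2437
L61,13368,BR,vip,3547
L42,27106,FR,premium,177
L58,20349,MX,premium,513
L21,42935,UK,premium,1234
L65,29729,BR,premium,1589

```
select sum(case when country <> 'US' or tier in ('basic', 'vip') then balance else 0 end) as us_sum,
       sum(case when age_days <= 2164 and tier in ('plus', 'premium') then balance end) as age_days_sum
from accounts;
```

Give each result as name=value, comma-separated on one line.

us_sum=290134, age_days_sum=170117

[us_sum: country <> 'US' or tier in ('basic', 'vip')]
acct=L98: ✗
acct=L94: ✓ → 25154
acct=L71: ✓ → 17309
acct=L22: ✓ → 29852
acct=L16: ✓ → 7546
acct=L52: ✗
acct=L80: ✓ → 37087
acct=L46: ✓ → 39699
acct=L61: ✓ → 13368
acct=L42: ✓ → 27106
acct=L58: ✓ → 20349
acct=L21: ✓ → 42935
acct=L65: ✓ → 29729
us_sum = 25154 + 17309 + 29852 + 7546 + 37087 + 39699 + 13368 + 27106 + 20349 + 42935 + 29729 = 290134
—
[age_days_sum: age_days <= 2164 and tier in ('plus', 'premium')]
acct=L98: ✓ → 20146
acct=L94: ✗
acct=L71: ✗
acct=L22: ✓ → 29852
acct=L16: ✗
acct=L52: ✗
acct=L80: ✗
acct=L46: ✗
acct=L61: ✗
acct=L42: ✓ → 27106
acct=L58: ✓ → 20349
acct=L21: ✓ → 42935
acct=L65: ✓ → 29729
age_days_sum = 20146 + 29852 + 27106 + 20349 + 42935 + 29729 = 170117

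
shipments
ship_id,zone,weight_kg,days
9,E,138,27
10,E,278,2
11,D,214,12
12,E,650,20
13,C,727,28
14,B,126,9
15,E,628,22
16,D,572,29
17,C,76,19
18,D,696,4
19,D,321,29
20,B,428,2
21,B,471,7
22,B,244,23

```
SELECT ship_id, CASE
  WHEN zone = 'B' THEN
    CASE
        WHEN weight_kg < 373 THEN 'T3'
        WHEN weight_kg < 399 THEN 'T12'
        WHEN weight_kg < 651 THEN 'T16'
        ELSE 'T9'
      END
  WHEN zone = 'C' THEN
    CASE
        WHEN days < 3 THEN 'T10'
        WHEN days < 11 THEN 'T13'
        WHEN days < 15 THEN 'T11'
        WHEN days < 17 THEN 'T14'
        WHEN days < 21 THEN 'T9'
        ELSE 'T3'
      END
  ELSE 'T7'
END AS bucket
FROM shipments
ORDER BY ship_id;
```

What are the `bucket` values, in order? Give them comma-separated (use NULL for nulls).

T7, T7, T7, T7, T3, T3, T7, T7, T9, T7, T7, T16, T16, T3

ship_id=9: zone='E' → outer ELSE → T7
ship_id=10: zone='E' → outer ELSE → T7
ship_id=11: zone='D' → outer ELSE → T7
ship_id=12: zone='E' → outer ELSE → T7
ship_id=13: zone='C' → inner[ELSE] → T3
ship_id=14: zone='B' → inner[weight_kg < 373] → T3
ship_id=15: zone='E' → outer ELSE → T7
ship_id=16: zone='D' → outer ELSE → T7
ship_id=17: zone='C' → inner[days < 21] → T9
ship_id=18: zone='D' → outer ELSE → T7
ship_id=19: zone='D' → outer ELSE → T7
ship_id=20: zone='B' → inner[weight_kg < 651] → T16
ship_id=21: zone='B' → inner[weight_kg < 651] → T16
ship_id=22: zone='B' → inner[weight_kg < 373] → T3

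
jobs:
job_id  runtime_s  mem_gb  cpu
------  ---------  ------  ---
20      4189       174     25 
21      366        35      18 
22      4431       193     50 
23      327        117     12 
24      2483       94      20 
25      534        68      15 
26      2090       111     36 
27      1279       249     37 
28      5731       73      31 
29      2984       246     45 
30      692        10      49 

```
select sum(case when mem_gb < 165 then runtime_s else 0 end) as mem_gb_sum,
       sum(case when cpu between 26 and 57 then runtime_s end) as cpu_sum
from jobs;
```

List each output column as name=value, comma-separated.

[mem_gb_sum: mem_gb < 165]
job_id=20: ✗
job_id=21: ✓ → 366
job_id=22: ✗
job_id=23: ✓ → 327
job_id=24: ✓ → 2483
job_id=25: ✓ → 534
job_id=26: ✓ → 2090
job_id=27: ✗
job_id=28: ✓ → 5731
job_id=29: ✗
job_id=30: ✓ → 692
mem_gb_sum = 366 + 327 + 2483 + 534 + 2090 + 5731 + 692 = 12223
—
[cpu_sum: cpu between 26 and 57]
job_id=20: ✗
job_id=21: ✗
job_id=22: ✓ → 4431
job_id=23: ✗
job_id=24: ✗
job_id=25: ✗
job_id=26: ✓ → 2090
job_id=27: ✓ → 1279
job_id=28: ✓ → 5731
job_id=29: ✓ → 2984
job_id=30: ✓ → 692
cpu_sum = 4431 + 2090 + 1279 + 5731 + 2984 + 692 = 17207

mem_gb_sum=12223, cpu_sum=17207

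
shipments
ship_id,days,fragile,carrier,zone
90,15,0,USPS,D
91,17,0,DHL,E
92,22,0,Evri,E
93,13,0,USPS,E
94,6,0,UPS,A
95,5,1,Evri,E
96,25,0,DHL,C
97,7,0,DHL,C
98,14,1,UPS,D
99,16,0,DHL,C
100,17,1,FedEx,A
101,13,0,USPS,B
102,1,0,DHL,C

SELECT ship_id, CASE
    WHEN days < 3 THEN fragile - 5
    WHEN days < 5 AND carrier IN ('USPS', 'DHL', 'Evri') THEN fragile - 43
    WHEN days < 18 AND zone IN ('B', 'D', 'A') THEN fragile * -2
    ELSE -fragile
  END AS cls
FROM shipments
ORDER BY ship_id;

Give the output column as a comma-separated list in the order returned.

0, 0, 0, 0, 0, -1, 0, 0, -2, 0, -2, 0, -5

ship_id=90: days < 18 AND zone IN ('B', 'D', 'A') → 0
ship_id=91: ELSE → 0
ship_id=92: ELSE → 0
ship_id=93: ELSE → 0
ship_id=94: days < 18 AND zone IN ('B', 'D', 'A') → 0
ship_id=95: ELSE → -1
ship_id=96: ELSE → 0
ship_id=97: ELSE → 0
ship_id=98: days < 18 AND zone IN ('B', 'D', 'A') → -2
ship_id=99: ELSE → 0
ship_id=100: days < 18 AND zone IN ('B', 'D', 'A') → -2
ship_id=101: days < 18 AND zone IN ('B', 'D', 'A') → 0
ship_id=102: days < 3 → -5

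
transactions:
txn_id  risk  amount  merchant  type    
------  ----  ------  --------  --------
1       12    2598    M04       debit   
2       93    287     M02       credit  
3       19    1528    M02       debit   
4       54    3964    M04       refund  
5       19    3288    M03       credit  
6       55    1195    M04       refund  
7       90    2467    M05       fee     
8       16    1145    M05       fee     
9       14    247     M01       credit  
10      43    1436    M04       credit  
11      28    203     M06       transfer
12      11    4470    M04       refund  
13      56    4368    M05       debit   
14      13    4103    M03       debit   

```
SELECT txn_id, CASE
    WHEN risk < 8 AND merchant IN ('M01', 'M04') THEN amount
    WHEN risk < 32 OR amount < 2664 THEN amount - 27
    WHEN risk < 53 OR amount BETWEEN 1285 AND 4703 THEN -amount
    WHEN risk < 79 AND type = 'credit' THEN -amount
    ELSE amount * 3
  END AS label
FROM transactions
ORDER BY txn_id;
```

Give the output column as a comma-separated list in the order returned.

txn_id=1: risk < 32 OR amount < 2664 → 2571
txn_id=2: risk < 32 OR amount < 2664 → 260
txn_id=3: risk < 32 OR amount < 2664 → 1501
txn_id=4: risk < 53 OR amount BETWEEN 1285 AND 4703 → -3964
txn_id=5: risk < 32 OR amount < 2664 → 3261
txn_id=6: risk < 32 OR amount < 2664 → 1168
txn_id=7: risk < 32 OR amount < 2664 → 2440
txn_id=8: risk < 32 OR amount < 2664 → 1118
txn_id=9: risk < 32 OR amount < 2664 → 220
txn_id=10: risk < 32 OR amount < 2664 → 1409
txn_id=11: risk < 32 OR amount < 2664 → 176
txn_id=12: risk < 32 OR amount < 2664 → 4443
txn_id=13: risk < 53 OR amount BETWEEN 1285 AND 4703 → -4368
txn_id=14: risk < 32 OR amount < 2664 → 4076

2571, 260, 1501, -3964, 3261, 1168, 2440, 1118, 220, 1409, 176, 4443, -4368, 4076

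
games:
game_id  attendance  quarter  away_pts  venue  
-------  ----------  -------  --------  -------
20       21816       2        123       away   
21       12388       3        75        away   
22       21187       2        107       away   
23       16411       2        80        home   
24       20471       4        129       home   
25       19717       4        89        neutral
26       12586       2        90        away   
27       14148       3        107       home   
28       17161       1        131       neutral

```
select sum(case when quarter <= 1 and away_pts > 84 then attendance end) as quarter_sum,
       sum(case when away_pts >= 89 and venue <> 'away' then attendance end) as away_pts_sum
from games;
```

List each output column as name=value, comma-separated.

[quarter_sum: quarter <= 1 and away_pts > 84]
game_id=20: ✗
game_id=21: ✗
game_id=22: ✗
game_id=23: ✗
game_id=24: ✗
game_id=25: ✗
game_id=26: ✗
game_id=27: ✗
game_id=28: ✓ → 17161
quarter_sum = 17161
—
[away_pts_sum: away_pts >= 89 and venue <> 'away']
game_id=20: ✗
game_id=21: ✗
game_id=22: ✗
game_id=23: ✗
game_id=24: ✓ → 20471
game_id=25: ✓ → 19717
game_id=26: ✗
game_id=27: ✓ → 14148
game_id=28: ✓ → 17161
away_pts_sum = 20471 + 19717 + 14148 + 17161 = 71497

quarter_sum=17161, away_pts_sum=71497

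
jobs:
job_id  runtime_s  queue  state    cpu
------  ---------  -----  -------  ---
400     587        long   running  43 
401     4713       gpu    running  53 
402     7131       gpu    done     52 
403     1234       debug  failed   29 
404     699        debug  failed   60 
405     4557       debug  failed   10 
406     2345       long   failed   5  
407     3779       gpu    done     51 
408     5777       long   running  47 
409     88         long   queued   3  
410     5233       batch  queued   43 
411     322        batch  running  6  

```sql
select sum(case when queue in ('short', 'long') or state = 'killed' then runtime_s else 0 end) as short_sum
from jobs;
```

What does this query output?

8797

job_id=400: ✓ → 587
job_id=401: ✗
job_id=402: ✗
job_id=403: ✗
job_id=404: ✗
job_id=405: ✗
job_id=406: ✓ → 2345
job_id=407: ✗
job_id=408: ✓ → 5777
job_id=409: ✓ → 88
job_id=410: ✗
job_id=411: ✗
short_sum = 587 + 2345 + 5777 + 88 = 8797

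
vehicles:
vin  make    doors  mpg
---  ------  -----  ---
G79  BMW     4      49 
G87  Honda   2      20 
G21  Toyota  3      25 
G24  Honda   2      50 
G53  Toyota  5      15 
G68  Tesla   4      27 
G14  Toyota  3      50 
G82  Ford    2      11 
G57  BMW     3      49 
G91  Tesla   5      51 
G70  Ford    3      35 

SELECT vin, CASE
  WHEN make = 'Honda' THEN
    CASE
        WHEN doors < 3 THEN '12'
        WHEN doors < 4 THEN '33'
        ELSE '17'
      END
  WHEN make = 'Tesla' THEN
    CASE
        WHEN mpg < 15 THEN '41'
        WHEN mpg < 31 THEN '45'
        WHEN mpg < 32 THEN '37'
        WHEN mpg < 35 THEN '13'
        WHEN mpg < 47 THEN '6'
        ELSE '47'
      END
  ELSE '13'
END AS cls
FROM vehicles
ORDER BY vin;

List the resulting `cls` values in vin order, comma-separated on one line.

vin=G14: make='Toyota' → outer ELSE → 13
vin=G21: make='Toyota' → outer ELSE → 13
vin=G24: make='Honda' → inner[doors < 3] → 12
vin=G53: make='Toyota' → outer ELSE → 13
vin=G57: make='BMW' → outer ELSE → 13
vin=G68: make='Tesla' → inner[mpg < 31] → 45
vin=G70: make='Ford' → outer ELSE → 13
vin=G79: make='BMW' → outer ELSE → 13
vin=G82: make='Ford' → outer ELSE → 13
vin=G87: make='Honda' → inner[doors < 3] → 12
vin=G91: make='Tesla' → inner[ELSE] → 47

13, 13, 12, 13, 13, 45, 13, 13, 13, 12, 47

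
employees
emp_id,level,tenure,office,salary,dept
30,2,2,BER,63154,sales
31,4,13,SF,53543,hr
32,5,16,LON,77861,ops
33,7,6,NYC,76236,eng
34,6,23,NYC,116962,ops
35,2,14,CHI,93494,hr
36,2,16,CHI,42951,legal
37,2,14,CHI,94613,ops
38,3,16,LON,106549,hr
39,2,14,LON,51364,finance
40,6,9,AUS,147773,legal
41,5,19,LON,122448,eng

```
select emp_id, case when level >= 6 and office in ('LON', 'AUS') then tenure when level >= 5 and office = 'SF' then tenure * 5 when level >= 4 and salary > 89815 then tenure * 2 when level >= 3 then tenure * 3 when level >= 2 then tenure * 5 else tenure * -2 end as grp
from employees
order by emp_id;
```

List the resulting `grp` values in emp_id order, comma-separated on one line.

emp_id=30: level >= 2 → 10
emp_id=31: level >= 3 → 39
emp_id=32: level >= 3 → 48
emp_id=33: level >= 3 → 18
emp_id=34: level >= 4 and salary > 89815 → 46
emp_id=35: level >= 2 → 70
emp_id=36: level >= 2 → 80
emp_id=37: level >= 2 → 70
emp_id=38: level >= 3 → 48
emp_id=39: level >= 2 → 70
emp_id=40: level >= 6 and office in ('LON', 'AUS') → 9
emp_id=41: level >= 4 and salary > 89815 → 38

10, 39, 48, 18, 46, 70, 80, 70, 48, 70, 9, 38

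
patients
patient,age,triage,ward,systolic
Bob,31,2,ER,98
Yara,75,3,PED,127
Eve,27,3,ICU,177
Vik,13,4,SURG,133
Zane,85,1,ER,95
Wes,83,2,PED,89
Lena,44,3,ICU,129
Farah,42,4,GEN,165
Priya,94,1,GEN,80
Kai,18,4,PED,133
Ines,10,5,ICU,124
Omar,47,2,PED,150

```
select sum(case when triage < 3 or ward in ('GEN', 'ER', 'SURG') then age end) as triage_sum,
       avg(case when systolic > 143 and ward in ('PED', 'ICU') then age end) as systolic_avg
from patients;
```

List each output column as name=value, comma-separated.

triage_sum=395, systolic_avg=37

[triage_sum: triage < 3 or ward in ('GEN', 'ER', 'SURG')]
patient=Bob: ✓ → 31
patient=Yara: ✗
patient=Eve: ✗
patient=Vik: ✓ → 13
patient=Zane: ✓ → 85
patient=Wes: ✓ → 83
patient=Lena: ✗
patient=Farah: ✓ → 42
patient=Priya: ✓ → 94
patient=Kai: ✗
patient=Ines: ✗
patient=Omar: ✓ → 47
triage_sum = 31 + 13 + 85 + 83 + 42 + 94 + 47 = 395
—
[systolic_avg: systolic > 143 and ward in ('PED', 'ICU')]
patient=Bob: ✗
patient=Yara: ✗
patient=Eve: ✓ → 27
patient=Vik: ✗
patient=Zane: ✗
patient=Wes: ✗
patient=Lena: ✗
patient=Farah: ✗
patient=Priya: ✗
patient=Kai: ✗
patient=Ines: ✗
patient=Omar: ✓ → 47
systolic_avg = (27 + 47) / 2 = 37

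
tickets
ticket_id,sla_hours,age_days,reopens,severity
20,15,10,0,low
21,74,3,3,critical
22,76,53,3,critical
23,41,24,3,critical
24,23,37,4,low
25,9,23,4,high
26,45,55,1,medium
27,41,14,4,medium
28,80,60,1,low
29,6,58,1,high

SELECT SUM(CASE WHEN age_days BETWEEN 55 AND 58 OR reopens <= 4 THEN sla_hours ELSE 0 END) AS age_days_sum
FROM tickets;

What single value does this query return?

ticket_id=20: ✓ → 15
ticket_id=21: ✓ → 74
ticket_id=22: ✓ → 76
ticket_id=23: ✓ → 41
ticket_id=24: ✓ → 23
ticket_id=25: ✓ → 9
ticket_id=26: ✓ → 45
ticket_id=27: ✓ → 41
ticket_id=28: ✓ → 80
ticket_id=29: ✓ → 6
age_days_sum = 15 + 74 + 76 + 41 + 23 + 9 + 45 + 41 + 80 + 6 = 410

410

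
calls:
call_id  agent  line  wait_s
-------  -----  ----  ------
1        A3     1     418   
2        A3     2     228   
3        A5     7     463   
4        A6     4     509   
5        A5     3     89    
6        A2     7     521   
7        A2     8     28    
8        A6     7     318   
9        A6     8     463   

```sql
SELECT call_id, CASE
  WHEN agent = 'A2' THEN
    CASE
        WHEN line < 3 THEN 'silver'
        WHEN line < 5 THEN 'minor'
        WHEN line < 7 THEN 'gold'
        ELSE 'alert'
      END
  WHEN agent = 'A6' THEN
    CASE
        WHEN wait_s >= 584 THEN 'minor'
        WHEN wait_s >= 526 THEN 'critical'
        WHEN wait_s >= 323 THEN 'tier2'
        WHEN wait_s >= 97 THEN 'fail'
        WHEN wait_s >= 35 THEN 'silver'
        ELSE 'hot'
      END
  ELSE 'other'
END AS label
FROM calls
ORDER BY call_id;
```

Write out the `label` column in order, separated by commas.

other, other, other, tier2, other, alert, alert, fail, tier2

call_id=1: agent='A3' → outer ELSE → other
call_id=2: agent='A3' → outer ELSE → other
call_id=3: agent='A5' → outer ELSE → other
call_id=4: agent='A6' → inner[wait_s >= 323] → tier2
call_id=5: agent='A5' → outer ELSE → other
call_id=6: agent='A2' → inner[ELSE] → alert
call_id=7: agent='A2' → inner[ELSE] → alert
call_id=8: agent='A6' → inner[wait_s >= 97] → fail
call_id=9: agent='A6' → inner[wait_s >= 323] → tier2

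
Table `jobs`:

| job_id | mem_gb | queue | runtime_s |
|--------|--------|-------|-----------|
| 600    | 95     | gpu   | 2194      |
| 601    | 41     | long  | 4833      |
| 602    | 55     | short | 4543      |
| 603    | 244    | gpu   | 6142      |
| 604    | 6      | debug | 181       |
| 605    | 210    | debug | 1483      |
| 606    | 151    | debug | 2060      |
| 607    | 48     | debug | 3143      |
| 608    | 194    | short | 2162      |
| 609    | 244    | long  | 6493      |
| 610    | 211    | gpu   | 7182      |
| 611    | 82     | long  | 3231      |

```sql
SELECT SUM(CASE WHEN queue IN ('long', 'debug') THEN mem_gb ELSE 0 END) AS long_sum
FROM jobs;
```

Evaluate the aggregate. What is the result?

job_id=600: ✗
job_id=601: ✓ → 41
job_id=602: ✗
job_id=603: ✗
job_id=604: ✓ → 6
job_id=605: ✓ → 210
job_id=606: ✓ → 151
job_id=607: ✓ → 48
job_id=608: ✗
job_id=609: ✓ → 244
job_id=610: ✗
job_id=611: ✓ → 82
long_sum = 41 + 6 + 210 + 151 + 48 + 244 + 82 = 782

782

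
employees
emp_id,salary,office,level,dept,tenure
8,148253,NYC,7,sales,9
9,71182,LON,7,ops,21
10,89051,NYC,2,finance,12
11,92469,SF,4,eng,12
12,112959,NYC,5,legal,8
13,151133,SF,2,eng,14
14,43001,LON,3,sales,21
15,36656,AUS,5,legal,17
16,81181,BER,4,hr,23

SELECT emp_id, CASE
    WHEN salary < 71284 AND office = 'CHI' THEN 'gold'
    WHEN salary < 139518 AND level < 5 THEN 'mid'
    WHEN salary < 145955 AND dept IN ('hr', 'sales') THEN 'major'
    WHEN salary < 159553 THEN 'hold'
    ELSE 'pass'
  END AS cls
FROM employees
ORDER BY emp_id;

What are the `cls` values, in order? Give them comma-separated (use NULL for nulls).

emp_id=8: salary < 159553 → hold
emp_id=9: salary < 159553 → hold
emp_id=10: salary < 139518 AND level < 5 → mid
emp_id=11: salary < 139518 AND level < 5 → mid
emp_id=12: salary < 159553 → hold
emp_id=13: salary < 159553 → hold
emp_id=14: salary < 139518 AND level < 5 → mid
emp_id=15: salary < 159553 → hold
emp_id=16: salary < 139518 AND level < 5 → mid

hold, hold, mid, mid, hold, hold, mid, hold, mid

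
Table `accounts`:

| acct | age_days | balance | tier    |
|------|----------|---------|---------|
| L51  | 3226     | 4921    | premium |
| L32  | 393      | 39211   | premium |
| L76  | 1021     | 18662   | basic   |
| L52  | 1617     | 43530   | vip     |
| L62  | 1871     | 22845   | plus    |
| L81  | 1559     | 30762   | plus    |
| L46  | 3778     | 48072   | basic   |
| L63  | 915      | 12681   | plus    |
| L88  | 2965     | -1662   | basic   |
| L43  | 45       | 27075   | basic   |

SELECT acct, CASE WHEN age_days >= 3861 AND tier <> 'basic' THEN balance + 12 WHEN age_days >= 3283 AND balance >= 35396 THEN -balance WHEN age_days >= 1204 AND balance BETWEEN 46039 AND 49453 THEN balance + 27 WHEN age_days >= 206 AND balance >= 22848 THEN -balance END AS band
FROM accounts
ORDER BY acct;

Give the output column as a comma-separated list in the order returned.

acct=L32: age_days >= 206 AND balance >= 22848 → -39211
acct=L43: (no match → NULL) → NULL
acct=L46: age_days >= 3283 AND balance >= 35396 → -48072
acct=L51: (no match → NULL) → NULL
acct=L52: age_days >= 206 AND balance >= 22848 → -43530
acct=L62: (no match → NULL) → NULL
acct=L63: (no match → NULL) → NULL
acct=L76: (no match → NULL) → NULL
acct=L81: age_days >= 206 AND balance >= 22848 → -30762
acct=L88: (no match → NULL) → NULL

-39211, NULL, -48072, NULL, -43530, NULL, NULL, NULL, -30762, NULL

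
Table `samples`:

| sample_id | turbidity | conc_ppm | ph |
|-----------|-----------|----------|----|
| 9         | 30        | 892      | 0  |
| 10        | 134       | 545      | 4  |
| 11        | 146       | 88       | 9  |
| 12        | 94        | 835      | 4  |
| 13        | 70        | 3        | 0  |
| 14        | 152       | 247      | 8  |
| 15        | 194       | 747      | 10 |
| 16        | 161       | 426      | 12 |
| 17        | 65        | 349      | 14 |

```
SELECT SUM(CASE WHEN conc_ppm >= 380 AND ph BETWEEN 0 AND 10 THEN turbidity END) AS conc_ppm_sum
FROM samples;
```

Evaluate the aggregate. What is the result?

sample_id=9: ✓ → 30
sample_id=10: ✓ → 134
sample_id=11: ✗
sample_id=12: ✓ → 94
sample_id=13: ✗
sample_id=14: ✗
sample_id=15: ✓ → 194
sample_id=16: ✗
sample_id=17: ✗
conc_ppm_sum = 30 + 134 + 94 + 194 = 452

452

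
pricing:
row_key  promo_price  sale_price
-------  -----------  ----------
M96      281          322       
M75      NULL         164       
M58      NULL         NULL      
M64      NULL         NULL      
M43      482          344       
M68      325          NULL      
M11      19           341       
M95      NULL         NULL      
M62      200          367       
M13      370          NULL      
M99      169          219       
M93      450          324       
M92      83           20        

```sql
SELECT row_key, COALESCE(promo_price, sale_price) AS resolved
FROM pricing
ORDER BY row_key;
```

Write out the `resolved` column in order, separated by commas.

row_key=M11: promo_price=19 → 19
row_key=M13: promo_price=370 → 370
row_key=M43: promo_price=482 → 482
row_key=M58: promo_price=NULL, sale_price=NULL (all NULL) → NULL
row_key=M62: promo_price=200 → 200
row_key=M64: promo_price=NULL, sale_price=NULL (all NULL) → NULL
row_key=M68: promo_price=325 → 325
row_key=M75: promo_price=NULL, sale_price=164 → 164
row_key=M92: promo_price=83 → 83
row_key=M93: promo_price=450 → 450
row_key=M95: promo_price=NULL, sale_price=NULL (all NULL) → NULL
row_key=M96: promo_price=281 → 281
row_key=M99: promo_price=169 → 169

19, 370, 482, NULL, 200, NULL, 325, 164, 83, 450, NULL, 281, 169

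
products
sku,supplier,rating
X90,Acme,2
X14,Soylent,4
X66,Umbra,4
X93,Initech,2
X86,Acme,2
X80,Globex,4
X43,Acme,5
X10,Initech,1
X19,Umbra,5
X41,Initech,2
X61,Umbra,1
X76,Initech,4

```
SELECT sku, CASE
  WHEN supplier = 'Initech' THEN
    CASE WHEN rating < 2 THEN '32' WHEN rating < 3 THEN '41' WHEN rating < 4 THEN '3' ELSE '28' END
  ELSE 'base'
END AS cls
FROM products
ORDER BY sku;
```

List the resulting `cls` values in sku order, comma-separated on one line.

sku=X10: supplier='Initech' → inner[rating < 2] → 32
sku=X14: supplier='Soylent' → outer ELSE → base
sku=X19: supplier='Umbra' → outer ELSE → base
sku=X41: supplier='Initech' → inner[rating < 3] → 41
sku=X43: supplier='Acme' → outer ELSE → base
sku=X61: supplier='Umbra' → outer ELSE → base
sku=X66: supplier='Umbra' → outer ELSE → base
sku=X76: supplier='Initech' → inner[ELSE] → 28
sku=X80: supplier='Globex' → outer ELSE → base
sku=X86: supplier='Acme' → outer ELSE → base
sku=X90: supplier='Acme' → outer ELSE → base
sku=X93: supplier='Initech' → inner[rating < 3] → 41

32, base, base, 41, base, base, base, 28, base, base, base, 41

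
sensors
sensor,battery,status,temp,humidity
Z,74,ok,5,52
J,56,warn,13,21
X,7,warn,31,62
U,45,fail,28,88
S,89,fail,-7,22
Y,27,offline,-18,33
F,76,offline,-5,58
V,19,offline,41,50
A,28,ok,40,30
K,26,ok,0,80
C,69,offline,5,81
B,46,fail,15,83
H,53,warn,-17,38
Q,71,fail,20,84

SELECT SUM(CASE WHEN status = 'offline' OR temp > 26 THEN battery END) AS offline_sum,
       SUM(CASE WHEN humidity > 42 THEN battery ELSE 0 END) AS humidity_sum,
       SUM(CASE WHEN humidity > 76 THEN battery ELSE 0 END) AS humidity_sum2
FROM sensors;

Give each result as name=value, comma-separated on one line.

[offline_sum: status = 'offline' OR temp > 26]
sensor=Z: ✗
sensor=J: ✗
sensor=X: ✓ → 7
sensor=U: ✓ → 45
sensor=S: ✗
sensor=Y: ✓ → 27
sensor=F: ✓ → 76
sensor=V: ✓ → 19
sensor=A: ✓ → 28
sensor=K: ✗
sensor=C: ✓ → 69
sensor=B: ✗
sensor=H: ✗
sensor=Q: ✗
offline_sum = 7 + 45 + 27 + 76 + 19 + 28 + 69 = 271
—
[humidity_sum: humidity > 42]
sensor=Z: ✓ → 74
sensor=J: ✗
sensor=X: ✓ → 7
sensor=U: ✓ → 45
sensor=S: ✗
sensor=Y: ✗
sensor=F: ✓ → 76
sensor=V: ✓ → 19
sensor=A: ✗
sensor=K: ✓ → 26
sensor=C: ✓ → 69
sensor=B: ✓ → 46
sensor=H: ✗
sensor=Q: ✓ → 71
humidity_sum = 74 + 7 + 45 + 76 + 19 + 26 + 69 + 46 + 71 = 433
—
[humidity_sum2: humidity > 76]
sensor=Z: ✗
sensor=J: ✗
sensor=X: ✗
sensor=U: ✓ → 45
sensor=S: ✗
sensor=Y: ✗
sensor=F: ✗
sensor=V: ✗
sensor=A: ✗
sensor=K: ✓ → 26
sensor=C: ✓ → 69
sensor=B: ✓ → 46
sensor=H: ✗
sensor=Q: ✓ → 71
humidity_sum2 = 45 + 26 + 69 + 46 + 71 = 257

offline_sum=271, humidity_sum=433, humidity_sum2=257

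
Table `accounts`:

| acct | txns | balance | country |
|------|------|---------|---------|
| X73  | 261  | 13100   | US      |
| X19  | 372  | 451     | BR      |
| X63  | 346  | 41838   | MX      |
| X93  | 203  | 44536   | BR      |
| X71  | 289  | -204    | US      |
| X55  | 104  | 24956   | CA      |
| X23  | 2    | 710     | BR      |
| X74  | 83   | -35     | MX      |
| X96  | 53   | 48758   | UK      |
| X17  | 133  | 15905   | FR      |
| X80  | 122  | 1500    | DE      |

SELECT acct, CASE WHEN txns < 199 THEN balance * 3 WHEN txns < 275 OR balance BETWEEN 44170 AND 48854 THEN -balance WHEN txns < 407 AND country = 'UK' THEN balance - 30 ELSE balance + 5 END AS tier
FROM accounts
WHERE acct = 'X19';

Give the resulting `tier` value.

456

acct = X19: txns=372, balance=451, country=BR.
txns < 199 → false
txns < 275 OR balance BETWEEN 44170 AND 48854 → false
txns < 407 AND country = 'UK' → false
No prior WHEN matched → ELSE → 456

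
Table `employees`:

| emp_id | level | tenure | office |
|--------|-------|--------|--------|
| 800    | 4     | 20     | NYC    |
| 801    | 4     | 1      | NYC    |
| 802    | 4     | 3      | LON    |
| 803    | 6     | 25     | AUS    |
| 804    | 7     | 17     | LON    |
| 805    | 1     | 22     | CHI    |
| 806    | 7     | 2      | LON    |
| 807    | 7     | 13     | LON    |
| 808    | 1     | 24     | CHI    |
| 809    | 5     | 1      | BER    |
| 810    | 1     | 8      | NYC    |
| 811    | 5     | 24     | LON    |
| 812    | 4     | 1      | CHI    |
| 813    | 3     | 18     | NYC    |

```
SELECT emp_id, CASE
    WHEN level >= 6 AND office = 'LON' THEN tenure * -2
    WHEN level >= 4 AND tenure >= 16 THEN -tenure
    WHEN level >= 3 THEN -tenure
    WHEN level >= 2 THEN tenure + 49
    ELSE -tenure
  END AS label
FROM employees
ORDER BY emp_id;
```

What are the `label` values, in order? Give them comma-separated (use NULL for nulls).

emp_id=800: level >= 4 AND tenure >= 16 → -20
emp_id=801: level >= 3 → -1
emp_id=802: level >= 3 → -3
emp_id=803: level >= 4 AND tenure >= 16 → -25
emp_id=804: level >= 6 AND office = 'LON' → -34
emp_id=805: ELSE → -22
emp_id=806: level >= 6 AND office = 'LON' → -4
emp_id=807: level >= 6 AND office = 'LON' → -26
emp_id=808: ELSE → -24
emp_id=809: level >= 3 → -1
emp_id=810: ELSE → -8
emp_id=811: level >= 4 AND tenure >= 16 → -24
emp_id=812: level >= 3 → -1
emp_id=813: level >= 3 → -18

-20, -1, -3, -25, -34, -22, -4, -26, -24, -1, -8, -24, -1, -18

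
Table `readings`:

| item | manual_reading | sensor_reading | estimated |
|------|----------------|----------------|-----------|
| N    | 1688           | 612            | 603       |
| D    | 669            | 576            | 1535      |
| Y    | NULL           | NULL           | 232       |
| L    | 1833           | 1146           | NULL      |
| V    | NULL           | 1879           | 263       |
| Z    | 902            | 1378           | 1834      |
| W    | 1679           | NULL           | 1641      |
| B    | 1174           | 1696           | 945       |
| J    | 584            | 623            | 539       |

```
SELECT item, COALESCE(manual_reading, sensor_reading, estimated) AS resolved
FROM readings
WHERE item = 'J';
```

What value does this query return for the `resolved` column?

584

item = J: manual_reading=584, sensor_reading=623, estimated=539.
manual_reading=584 → 584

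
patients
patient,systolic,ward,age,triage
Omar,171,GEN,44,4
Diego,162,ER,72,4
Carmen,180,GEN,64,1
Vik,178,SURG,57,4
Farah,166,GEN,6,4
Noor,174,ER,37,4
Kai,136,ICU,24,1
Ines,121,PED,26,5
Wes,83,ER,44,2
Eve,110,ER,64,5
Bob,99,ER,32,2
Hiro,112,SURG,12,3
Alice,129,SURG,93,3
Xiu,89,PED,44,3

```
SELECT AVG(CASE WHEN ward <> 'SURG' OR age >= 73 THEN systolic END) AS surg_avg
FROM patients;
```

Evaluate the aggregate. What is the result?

patient=Omar: ✓ → 171
patient=Diego: ✓ → 162
patient=Carmen: ✓ → 180
patient=Vik: ✗
patient=Farah: ✓ → 166
patient=Noor: ✓ → 174
patient=Kai: ✓ → 136
patient=Ines: ✓ → 121
patient=Wes: ✓ → 83
patient=Eve: ✓ → 110
patient=Bob: ✓ → 99
patient=Hiro: ✗
patient=Alice: ✓ → 129
patient=Xiu: ✓ → 89
surg_avg = (171 + 162 + 180 + 166 + 174 + 136 + 121 + 83 + 110 + 99 + 129 + 89) / 12 = 135

135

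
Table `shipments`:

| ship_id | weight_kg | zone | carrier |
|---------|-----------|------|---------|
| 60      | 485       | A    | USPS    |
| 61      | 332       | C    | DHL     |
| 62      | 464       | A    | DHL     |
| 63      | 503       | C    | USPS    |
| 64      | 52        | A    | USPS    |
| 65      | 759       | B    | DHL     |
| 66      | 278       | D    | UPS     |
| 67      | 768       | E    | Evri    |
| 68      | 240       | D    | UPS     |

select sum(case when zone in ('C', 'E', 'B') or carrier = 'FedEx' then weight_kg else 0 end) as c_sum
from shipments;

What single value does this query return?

2362

ship_id=60: ✗
ship_id=61: ✓ → 332
ship_id=62: ✗
ship_id=63: ✓ → 503
ship_id=64: ✗
ship_id=65: ✓ → 759
ship_id=66: ✗
ship_id=67: ✓ → 768
ship_id=68: ✗
c_sum = 332 + 503 + 759 + 768 = 2362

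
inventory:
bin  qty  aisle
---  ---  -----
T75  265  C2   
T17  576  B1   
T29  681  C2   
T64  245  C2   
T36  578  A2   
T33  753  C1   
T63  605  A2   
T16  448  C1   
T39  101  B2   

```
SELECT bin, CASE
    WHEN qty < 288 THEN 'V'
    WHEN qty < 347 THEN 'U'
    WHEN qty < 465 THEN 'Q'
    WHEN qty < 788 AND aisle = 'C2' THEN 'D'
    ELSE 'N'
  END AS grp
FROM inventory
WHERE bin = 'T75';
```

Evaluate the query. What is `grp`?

V

bin = T75: qty=265, aisle=C2.
qty < 288 → true → V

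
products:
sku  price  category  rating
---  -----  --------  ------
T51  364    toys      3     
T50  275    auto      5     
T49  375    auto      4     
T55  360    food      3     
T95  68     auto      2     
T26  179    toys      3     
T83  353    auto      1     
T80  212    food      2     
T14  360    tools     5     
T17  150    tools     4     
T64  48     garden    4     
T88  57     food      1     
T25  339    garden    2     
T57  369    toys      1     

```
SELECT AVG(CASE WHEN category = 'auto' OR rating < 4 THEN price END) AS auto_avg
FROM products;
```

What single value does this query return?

sku=T51: ✓ → 364
sku=T50: ✓ → 275
sku=T49: ✓ → 375
sku=T55: ✓ → 360
sku=T95: ✓ → 68
sku=T26: ✓ → 179
sku=T83: ✓ → 353
sku=T80: ✓ → 212
sku=T14: ✗
sku=T17: ✗
sku=T64: ✗
sku=T88: ✓ → 57
sku=T25: ✓ → 339
sku=T57: ✓ → 369
auto_avg = (364 + 275 + 375 + 360 + 68 + 179 + 353 + 212 + 57 + 339 + 369) / 11 = 268.2727272727

268.2727272727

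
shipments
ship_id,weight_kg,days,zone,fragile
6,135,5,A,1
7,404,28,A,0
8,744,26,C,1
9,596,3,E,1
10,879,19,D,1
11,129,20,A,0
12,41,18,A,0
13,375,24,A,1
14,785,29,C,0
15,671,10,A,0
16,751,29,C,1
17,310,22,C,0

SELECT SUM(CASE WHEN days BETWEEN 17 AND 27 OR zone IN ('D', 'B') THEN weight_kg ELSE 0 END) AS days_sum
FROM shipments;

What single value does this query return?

2478

ship_id=6: ✗
ship_id=7: ✗
ship_id=8: ✓ → 744
ship_id=9: ✗
ship_id=10: ✓ → 879
ship_id=11: ✓ → 129
ship_id=12: ✓ → 41
ship_id=13: ✓ → 375
ship_id=14: ✗
ship_id=15: ✗
ship_id=16: ✗
ship_id=17: ✓ → 310
days_sum = 744 + 879 + 129 + 41 + 375 + 310 = 2478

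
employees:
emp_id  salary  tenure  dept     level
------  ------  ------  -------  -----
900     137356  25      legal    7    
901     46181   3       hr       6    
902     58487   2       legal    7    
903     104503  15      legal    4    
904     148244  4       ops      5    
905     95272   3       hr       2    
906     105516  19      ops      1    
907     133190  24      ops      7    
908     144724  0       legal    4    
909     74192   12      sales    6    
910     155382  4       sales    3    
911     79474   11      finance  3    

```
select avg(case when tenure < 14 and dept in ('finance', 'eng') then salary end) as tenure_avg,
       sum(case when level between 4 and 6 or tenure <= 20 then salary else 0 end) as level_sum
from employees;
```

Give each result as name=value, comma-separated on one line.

[tenure_avg: tenure < 14 and dept in ('finance', 'eng')]
emp_id=900: ✗
emp_id=901: ✗
emp_id=902: ✗
emp_id=903: ✗
emp_id=904: ✗
emp_id=905: ✗
emp_id=906: ✗
emp_id=907: ✗
emp_id=908: ✗
emp_id=909: ✗
emp_id=910: ✗
emp_id=911: ✓ → 79474
tenure_avg = 79474
—
[level_sum: level between 4 and 6 or tenure <= 20]
emp_id=900: ✗
emp_id=901: ✓ → 46181
emp_id=902: ✓ → 58487
emp_id=903: ✓ → 104503
emp_id=904: ✓ → 148244
emp_id=905: ✓ → 95272
emp_id=906: ✓ → 105516
emp_id=907: ✗
emp_id=908: ✓ → 144724
emp_id=909: ✓ → 74192
emp_id=910: ✓ → 155382
emp_id=911: ✓ → 79474
level_sum = 46181 + 58487 + 104503 + 148244 + 95272 + 105516 + 144724 + 74192 + 155382 + 79474 = 1011975

tenure_avg=79474, level_sum=1011975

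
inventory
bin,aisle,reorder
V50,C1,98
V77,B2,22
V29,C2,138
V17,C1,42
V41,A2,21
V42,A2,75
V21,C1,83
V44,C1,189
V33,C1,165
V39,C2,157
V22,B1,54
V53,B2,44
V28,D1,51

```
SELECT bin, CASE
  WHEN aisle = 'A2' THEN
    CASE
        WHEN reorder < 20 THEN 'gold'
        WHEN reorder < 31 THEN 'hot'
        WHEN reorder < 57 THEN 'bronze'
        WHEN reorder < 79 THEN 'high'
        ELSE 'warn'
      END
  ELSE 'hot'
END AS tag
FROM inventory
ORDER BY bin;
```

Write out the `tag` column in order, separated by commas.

bin=V17: aisle='C1' → outer ELSE → hot
bin=V21: aisle='C1' → outer ELSE → hot
bin=V22: aisle='B1' → outer ELSE → hot
bin=V28: aisle='D1' → outer ELSE → hot
bin=V29: aisle='C2' → outer ELSE → hot
bin=V33: aisle='C1' → outer ELSE → hot
bin=V39: aisle='C2' → outer ELSE → hot
bin=V41: aisle='A2' → inner[reorder < 31] → hot
bin=V42: aisle='A2' → inner[reorder < 79] → high
bin=V44: aisle='C1' → outer ELSE → hot
bin=V50: aisle='C1' → outer ELSE → hot
bin=V53: aisle='B2' → outer ELSE → hot
bin=V77: aisle='B2' → outer ELSE → hot

hot, hot, hot, hot, hot, hot, hot, hot, high, hot, hot, hot, hot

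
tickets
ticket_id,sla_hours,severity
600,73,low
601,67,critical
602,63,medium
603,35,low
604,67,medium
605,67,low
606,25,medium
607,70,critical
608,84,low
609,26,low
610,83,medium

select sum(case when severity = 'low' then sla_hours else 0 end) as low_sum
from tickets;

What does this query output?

285

ticket_id=600: ✓ → 73
ticket_id=601: ✗
ticket_id=602: ✗
ticket_id=603: ✓ → 35
ticket_id=604: ✗
ticket_id=605: ✓ → 67
ticket_id=606: ✗
ticket_id=607: ✗
ticket_id=608: ✓ → 84
ticket_id=609: ✓ → 26
ticket_id=610: ✗
low_sum = 73 + 35 + 67 + 84 + 26 = 285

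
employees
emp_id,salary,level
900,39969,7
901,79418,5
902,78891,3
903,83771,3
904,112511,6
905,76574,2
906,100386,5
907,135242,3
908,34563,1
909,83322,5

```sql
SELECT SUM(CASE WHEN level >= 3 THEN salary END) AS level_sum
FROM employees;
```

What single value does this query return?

emp_id=900: ✓ → 39969
emp_id=901: ✓ → 79418
emp_id=902: ✓ → 78891
emp_id=903: ✓ → 83771
emp_id=904: ✓ → 112511
emp_id=905: ✗
emp_id=906: ✓ → 100386
emp_id=907: ✓ → 135242
emp_id=908: ✗
emp_id=909: ✓ → 83322
level_sum = 39969 + 79418 + 78891 + 83771 + 112511 + 100386 + 135242 + 83322 = 713510

713510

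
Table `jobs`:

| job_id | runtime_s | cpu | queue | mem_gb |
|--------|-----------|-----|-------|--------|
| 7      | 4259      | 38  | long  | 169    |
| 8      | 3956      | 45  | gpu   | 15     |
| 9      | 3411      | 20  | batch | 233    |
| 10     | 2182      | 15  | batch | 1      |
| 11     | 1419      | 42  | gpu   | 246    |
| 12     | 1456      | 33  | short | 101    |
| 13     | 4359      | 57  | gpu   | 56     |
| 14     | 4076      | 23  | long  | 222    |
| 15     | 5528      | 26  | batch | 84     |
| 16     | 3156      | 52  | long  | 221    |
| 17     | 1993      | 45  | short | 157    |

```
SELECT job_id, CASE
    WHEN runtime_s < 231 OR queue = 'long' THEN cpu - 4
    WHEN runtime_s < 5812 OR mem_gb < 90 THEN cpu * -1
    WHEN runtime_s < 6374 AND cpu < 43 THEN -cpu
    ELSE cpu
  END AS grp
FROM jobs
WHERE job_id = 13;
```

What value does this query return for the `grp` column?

-57

job_id = 13: runtime_s=4359, cpu=57, queue=gpu, mem_gb=56.
runtime_s < 231 OR queue = 'long' → false
runtime_s < 5812 OR mem_gb < 90 → true → -57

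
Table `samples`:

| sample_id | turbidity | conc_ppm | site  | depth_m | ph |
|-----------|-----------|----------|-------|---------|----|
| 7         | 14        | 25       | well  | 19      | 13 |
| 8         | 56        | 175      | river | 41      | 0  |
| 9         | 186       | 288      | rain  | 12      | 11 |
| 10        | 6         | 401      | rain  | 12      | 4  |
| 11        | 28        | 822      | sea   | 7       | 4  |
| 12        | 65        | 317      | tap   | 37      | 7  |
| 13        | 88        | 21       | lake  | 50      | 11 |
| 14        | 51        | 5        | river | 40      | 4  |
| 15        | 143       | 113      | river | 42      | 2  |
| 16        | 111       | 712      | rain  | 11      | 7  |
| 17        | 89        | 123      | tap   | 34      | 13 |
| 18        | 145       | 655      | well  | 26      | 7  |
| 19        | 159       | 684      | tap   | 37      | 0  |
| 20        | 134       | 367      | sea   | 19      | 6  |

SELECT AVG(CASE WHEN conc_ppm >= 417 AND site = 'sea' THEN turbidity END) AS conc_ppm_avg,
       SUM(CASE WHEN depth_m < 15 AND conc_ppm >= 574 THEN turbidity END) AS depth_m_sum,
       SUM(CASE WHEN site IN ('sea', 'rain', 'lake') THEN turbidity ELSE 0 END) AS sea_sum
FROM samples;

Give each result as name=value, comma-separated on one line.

[conc_ppm_avg: conc_ppm >= 417 AND site = 'sea']
sample_id=7: ✗
sample_id=8: ✗
sample_id=9: ✗
sample_id=10: ✗
sample_id=11: ✓ → 28
sample_id=12: ✗
sample_id=13: ✗
sample_id=14: ✗
sample_id=15: ✗
sample_id=16: ✗
sample_id=17: ✗
sample_id=18: ✗
sample_id=19: ✗
sample_id=20: ✗
conc_ppm_avg = 28
—
[depth_m_sum: depth_m < 15 AND conc_ppm >= 574]
sample_id=7: ✗
sample_id=8: ✗
sample_id=9: ✗
sample_id=10: ✗
sample_id=11: ✓ → 28
sample_id=12: ✗
sample_id=13: ✗
sample_id=14: ✗
sample_id=15: ✗
sample_id=16: ✓ → 111
sample_id=17: ✗
sample_id=18: ✗
sample_id=19: ✗
sample_id=20: ✗
depth_m_sum = 28 + 111 = 139
—
[sea_sum: site IN ('sea', 'rain', 'lake')]
sample_id=7: ✗
sample_id=8: ✗
sample_id=9: ✓ → 186
sample_id=10: ✓ → 6
sample_id=11: ✓ → 28
sample_id=12: ✗
sample_id=13: ✓ → 88
sample_id=14: ✗
sample_id=15: ✗
sample_id=16: ✓ → 111
sample_id=17: ✗
sample_id=18: ✗
sample_id=19: ✗
sample_id=20: ✓ → 134
sea_sum = 186 + 6 + 28 + 88 + 111 + 134 = 553

conc_ppm_avg=28, depth_m_sum=139, sea_sum=553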